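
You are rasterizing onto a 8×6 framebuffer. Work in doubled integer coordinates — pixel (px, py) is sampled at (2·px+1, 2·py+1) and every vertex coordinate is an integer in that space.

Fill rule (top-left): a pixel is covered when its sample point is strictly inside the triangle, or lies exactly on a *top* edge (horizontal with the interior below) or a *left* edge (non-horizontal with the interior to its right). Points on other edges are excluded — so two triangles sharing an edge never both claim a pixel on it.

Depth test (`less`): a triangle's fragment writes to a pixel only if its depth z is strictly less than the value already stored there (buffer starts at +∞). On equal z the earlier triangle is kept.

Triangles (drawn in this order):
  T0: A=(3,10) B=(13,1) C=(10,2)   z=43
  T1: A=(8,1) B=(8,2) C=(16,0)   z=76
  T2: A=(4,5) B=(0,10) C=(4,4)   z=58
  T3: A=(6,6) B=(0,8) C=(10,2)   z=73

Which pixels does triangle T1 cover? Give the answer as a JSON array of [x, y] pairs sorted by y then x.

T0:
  2·area = 17  (B↔C swapped to make it positive)
  edge (3, 10)→(10, 2): d=(7,-8) top-left  bias=+0
  edge (10, 2)→(13, 1): d=(3,-1) top-left  bias=+0
  edge (13, 1)→(3, 10): d=(-10,9) right/bottom  bias=-1
    (6,0)@(13, 1): e=[17,0,0] → ·  [on edge]
    (3,1)@(7, 3): e=[-17,0,34] → ·  [on edge]
    (0,2)@(1, 5): e=[-51,0,68] → ·  [on edge]
  covered (0 px):
    · · · · · · · ·
    · · · · · · · ·
    · · · · · · · ·
    · · · · · · · ·
    · · · · · · · ·
    · · · · · · · ·
T1:
  2·area = 8  (B↔C swapped to make it positive)
  edge (8, 1)→(16, 0): d=(8,-1) top-left  bias=+0
  edge (16, 0)→(8, 2): d=(-8,2) right/bottom  bias=-1
  edge (8, 2)→(8, 1): d=(0,-1) top-left  bias=+0
    (4,0)@(9, 1): e=[1,6,1] → █
    (5,0)@(11, 1): e=[3,2,3] → █
    (6,0)@(13, 1): e=[5,-2,5] → ·
    (4,1)@(9, 3): e=[17,-10,1] → ·
    (5,1)@(11, 3): e=[19,-14,3] → ·
  covered (2 px):
    · · · · █ █ · ·
    · · · · · · · ·
    · · · · · · · ·
    · · · · · · · ·
    · · · · · · · ·
    · · · · · · · ·
T2:
  2·area = 4
  edge (4, 5)→(0, 10): d=(-4,5) right/bottom  bias=-1
  edge (0, 10)→(4, 4): d=(4,-6) top-left  bias=+0
  edge (4, 4)→(4, 5): d=(0,1) right/bottom  bias=-1
  covered (0 px):
    · · · · · · · ·
    · · · · · · · ·
    · · · · · · · ·
    · · · · · · · ·
    · · · · · · · ·
    · · · · · · · ·
T3:
  2·area = 16
  edge (6, 6)→(0, 8): d=(-6,2) right/bottom  bias=-1
  edge (0, 8)→(10, 2): d=(10,-6) top-left  bias=+0
  edge (10, 2)→(6, 6): d=(-4,4) right/bottom  bias=-1
    (5,0)@(11, 1): e=[20,-4,0] → ·  [on edge]
    (4,1)@(9, 3): e=[12,4,0] → ·  [on edge]
    (7,1)@(15, 3): e=[0,40,-24] → ·  [on edge]
    (2,2)@(5, 5): e=[8,0,8] → █  [on edge]
    (3,2)@(7, 5): e=[4,12,0] → ·  [on edge]
    (4,2)@(9, 5): e=[0,24,-8] → ·  [on edge]
    (1,3)@(3, 7): e=[0,8,8] → ·  [on edge]
    (2,3)@(5, 7): e=[-4,20,0] → ·  [on edge]
    (1,4)@(3, 9): e=[-12,28,0] → ·  [on edge]
    (0,5)@(1, 11): e=[-20,36,0] → ·  [on edge]
  covered (1 px):
    · · · · · · · ·
    · · · · · · · ·
    · · █ · · · · ·
    · · · · · · · ·
    · · · · · · · ·
    · · · · · · · ·

Answer: [[4,0],[5,0]]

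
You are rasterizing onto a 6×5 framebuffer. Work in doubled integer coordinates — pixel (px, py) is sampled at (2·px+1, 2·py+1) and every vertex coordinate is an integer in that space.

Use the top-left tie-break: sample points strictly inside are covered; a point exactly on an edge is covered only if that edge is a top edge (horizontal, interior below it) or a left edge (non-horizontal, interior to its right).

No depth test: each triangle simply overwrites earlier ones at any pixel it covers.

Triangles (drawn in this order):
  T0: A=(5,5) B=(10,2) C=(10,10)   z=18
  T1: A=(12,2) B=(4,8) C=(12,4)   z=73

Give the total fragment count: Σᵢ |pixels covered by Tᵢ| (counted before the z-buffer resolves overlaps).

T0:
  2·area = 40
  edge (5, 5)→(10, 2): d=(5,-3) top-left  bias=+0
  edge (10, 2)→(10, 10): d=(0,8) right/bottom  bias=-1
  edge (10, 10)→(5, 5): d=(-5,-5) top-left  bias=+0
    (0,0)@(1, 1): e=[-32,72,0] → ·  [on edge]
    (1,1)@(3, 3): e=[-16,56,0] → ·  [on edge]
    (4,1)@(9, 3): e=[2,8,30] → #
    (5,1)@(11, 3): e=[8,-8,40] → ·
    (2,2)@(5, 5): e=[0,40,0] → #  [on edge]
    (3,2)@(7, 5): e=[6,24,10] → #
    (5,2)@(11, 5): e=[18,-8,30] → ·
    (2,3)@(5, 7): e=[10,40,-10] → ·
    (3,3)@(7, 7): e=[16,24,0] → #  [on edge]
    (5,3)@(11, 7): e=[28,-8,20] → ·
    (3,4)@(7, 9): e=[26,24,-10] → ·
    (4,4)@(9, 9): e=[32,8,0] → #  [on edge]
  covered (7 px):
    · · · · · ·
    · · · · # ·
    · · # # # ·
    · · · # # ·
    · · · · # ·
T1:
  2·area = 16  (B↔C swapped to make it positive)
  edge (12, 2)→(12, 4): d=(0,2) right/bottom  bias=-1
  edge (12, 4)→(4, 8): d=(-8,4) right/bottom  bias=-1
  edge (4, 8)→(12, 2): d=(8,-6) top-left  bias=+0
    (5,1)@(11, 3): e=[2,12,2] → #
    (4,2)@(9, 5): e=[6,4,6] → #
    (5,2)@(11, 5): e=[2,-4,18] → ·
    (4,3)@(9, 7): e=[6,-12,22] → ·
  covered (2 px):
    · · · · · ·
    · · · · · #
    · · · · # ·
    · · · · · ·
    · · · · · ·

Answer: 9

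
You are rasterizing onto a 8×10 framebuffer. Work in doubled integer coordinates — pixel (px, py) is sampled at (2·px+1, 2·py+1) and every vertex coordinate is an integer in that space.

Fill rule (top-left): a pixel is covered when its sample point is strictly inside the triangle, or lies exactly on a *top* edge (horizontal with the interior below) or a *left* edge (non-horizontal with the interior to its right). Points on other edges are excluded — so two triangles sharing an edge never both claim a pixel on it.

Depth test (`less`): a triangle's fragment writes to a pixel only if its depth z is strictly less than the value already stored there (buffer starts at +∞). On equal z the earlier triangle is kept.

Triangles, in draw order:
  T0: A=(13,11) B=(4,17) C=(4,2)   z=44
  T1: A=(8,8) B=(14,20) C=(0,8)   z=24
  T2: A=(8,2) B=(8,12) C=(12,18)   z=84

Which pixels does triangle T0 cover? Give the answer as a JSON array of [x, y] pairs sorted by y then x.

T0:
  2·area = 135
  edge (13, 11)→(4, 17): d=(-9,6) right/bottom  bias=-1
  edge (4, 17)→(4, 2): d=(0,-15) top-left  bias=+0
  edge (4, 2)→(13, 11): d=(9,9) right/bottom  bias=-1
    (1,0)@(3, 1): e=[150,-15,0] → ·  [on edge]
    (2,1)@(5, 3): e=[120,15,0] → ·  [on edge]
    (2,2)@(5, 5): e=[102,15,18] → █
    (3,2)@(7, 5): e=[90,45,0] → ·  [on edge]
    (2,3)@(5, 7): e=[84,15,36] → █
    (3,3)@(7, 7): e=[72,45,18] → █
    (4,3)@(9, 7): e=[60,75,0] → ·  [on edge]
    (2,4)@(5, 9): e=[66,15,54] → █
    (4,4)@(9, 9): e=[42,75,18] → █
    (5,4)@(11, 9): e=[30,105,0] → ·  [on edge]
    (2,5)@(5, 11): e=[48,15,72] → █
    (5,5)@(11, 11): e=[12,105,18] → █
    (6,5)@(13, 11): e=[0,135,0] → ·  [on edge]
    (7,6)@(15, 13): e=[-30,165,0] → ·  [on edge]
    (3,7)@(7, 15): e=[0,45,90] → ·  [on edge]
    (0,9)@(1, 19): e=[0,-45,180] → ·  [on edge]
  covered (14 px):
    · · · · · · · ·
    · · · · · · · ·
    · · █ · · · · ·
    · · █ █ · · · ·
    · · █ █ █ · · ·
    · · █ █ █ █ · ·
    · · █ █ █ · · ·
    · · █ · · · · ·
    · · · · · · · ·
    · · · · · · · ·
T1:
  2·area = 96
  edge (8, 8)→(14, 20): d=(6,12) right/bottom  bias=-1
  edge (14, 20)→(0, 8): d=(-14,-12) top-left  bias=+0
  edge (0, 8)→(8, 8): d=(8,0) top-left  bias=+0
    (1,4)@(3, 9): e=[66,22,8] → █
    (2,4)@(5, 9): e=[42,46,8] → █
    (3,4)@(7, 9): e=[18,70,8] → █
    (4,4)@(9, 9): e=[-6,94,8] → ·
    (1,5)@(3, 11): e=[78,-6,24] → ·
    (2,5)@(5, 11): e=[54,18,24] → █
    (4,5)@(9, 11): e=[6,66,24] → █
    (5,5)@(11, 11): e=[-18,90,24] → ·
    (2,6)@(5, 13): e=[66,-10,40] → ·
    (3,6)@(7, 13): e=[42,14,40] → █
    (5,6)@(11, 13): e=[-6,62,40] → ·
    (3,7)@(7, 15): e=[54,-14,56] → ·
  covered (12 px):
    · · · · · · · ·
    · · · · · · · ·
    · · · · · · · ·
    · · · · · · · ·
    · █ █ █ · · · ·
    · · █ █ █ · · ·
    · · · █ █ · · ·
    · · · · █ █ · ·
    · · · · · █ · ·
    · · · · · · █ ·
T2:
  2·area = 40  (B↔C swapped to make it positive)
  edge (8, 2)→(12, 18): d=(4,16) right/bottom  bias=-1
  edge (12, 18)→(8, 12): d=(-4,-6) top-left  bias=+0
  edge (8, 12)→(8, 2): d=(0,-10) top-left  bias=+0
    (4,3)@(9, 7): e=[4,26,10] → █
    (5,3)@(11, 7): e=[-28,38,30] → ·
    (4,4)@(9, 9): e=[12,18,10] → █
    (5,4)@(11, 9): e=[-20,30,30] → ·
    (4,5)@(9, 11): e=[20,10,10] → █
    (5,5)@(11, 11): e=[-12,22,30] → ·
    (4,6)@(9, 13): e=[28,2,10] → █
    (5,6)@(11, 13): e=[-4,14,30] → ·
    (4,7)@(9, 15): e=[36,-6,10] → ·
    (5,7)@(11, 15): e=[4,6,30] → █
    (6,7)@(13, 15): e=[-28,18,50] → ·
    (5,8)@(11, 17): e=[12,-2,30] → ·
  covered (5 px):
    · · · · · · · ·
    · · · · · · · ·
    · · · · · · · ·
    · · · · █ · · ·
    · · · · █ · · ·
    · · · · █ · · ·
    · · · · █ · · ·
    · · · · · █ · ·
    · · · · · · · ·
    · · · · · · · ·

Final: [[2,2],[2,3],[3,3],[2,4],[3,4],[4,4],[2,5],[3,5],[4,5],[5,5],[2,6],[3,6],[4,6],[2,7]]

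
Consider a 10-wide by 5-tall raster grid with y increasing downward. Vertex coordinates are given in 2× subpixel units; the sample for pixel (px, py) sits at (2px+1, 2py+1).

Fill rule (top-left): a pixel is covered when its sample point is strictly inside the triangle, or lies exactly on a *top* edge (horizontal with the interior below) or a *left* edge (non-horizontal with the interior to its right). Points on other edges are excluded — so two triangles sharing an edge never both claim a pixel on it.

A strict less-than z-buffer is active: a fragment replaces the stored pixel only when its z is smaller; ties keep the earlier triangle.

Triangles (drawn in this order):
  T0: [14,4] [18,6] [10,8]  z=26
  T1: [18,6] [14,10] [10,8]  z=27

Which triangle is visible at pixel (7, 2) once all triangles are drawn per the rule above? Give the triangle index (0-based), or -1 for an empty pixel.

T0:
  2·area = 24
  edge (14, 4)→(18, 6): d=(4,2) right/bottom  bias=-1
  edge (18, 6)→(10, 8): d=(-8,2) right/bottom  bias=-1
  edge (10, 8)→(14, 4): d=(4,-4) top-left  bias=+0
    (8,0)@(17, 1): e=[-18,42,0] → ·  [on edge]
    (7,1)@(15, 3): e=[-6,30,0] → ·  [on edge]
    (6,2)@(13, 5): e=[6,18,0] → #  [on edge]
    (7,2)@(15, 5): e=[2,14,8] → #
    (8,2)@(17, 5): e=[-2,10,16] → ·
    (5,3)@(11, 7): e=[18,6,0] → #  [on edge]
    (7,3)@(15, 7): e=[10,-2,16] → ·
    (4,4)@(9, 9): e=[30,-6,0] → ·  [on edge]
    (5,4)@(11, 9): e=[26,-10,8] → ·
    (6,4)@(13, 9): e=[22,-14,16] → ·
  covered (4 px):
    · · · · · · · · · ·
    · · · · · · · · · ·
    · · · · · · # # · ·
    · · · · · # # · · ·
    · · · · · · · · · ·
T1:
  2·area = 24
  edge (18, 6)→(14, 10): d=(-4,4) right/bottom  bias=-1
  edge (14, 10)→(10, 8): d=(-4,-2) top-left  bias=+0
  edge (10, 8)→(18, 6): d=(8,-2) top-left  bias=+0
    (9,2)@(19, 5): e=[0,30,-6] → ·  [on edge]
    (7,3)@(15, 7): e=[8,14,2] → #
    (8,3)@(17, 7): e=[0,18,6] → ·  [on edge]
    (6,4)@(13, 9): e=[8,2,14] → #
    (7,4)@(15, 9): e=[0,6,18] → ·  [on edge]
  covered (2 px):
    · · · · · · · · · ·
    · · · · · · · · · ·
    · · · · · · · · · ·
    · · · · · · · # · ·
    · · · · · · # · · ·

Z-buffer (winner per pixel, '.' = empty):
  . . . . . . . . . .
  . . . . . . . . . .
  . . . . . . 0 0 . .
  . . . . . 0 0 1 . .
  . . . . . . 1 . . .

Final: 0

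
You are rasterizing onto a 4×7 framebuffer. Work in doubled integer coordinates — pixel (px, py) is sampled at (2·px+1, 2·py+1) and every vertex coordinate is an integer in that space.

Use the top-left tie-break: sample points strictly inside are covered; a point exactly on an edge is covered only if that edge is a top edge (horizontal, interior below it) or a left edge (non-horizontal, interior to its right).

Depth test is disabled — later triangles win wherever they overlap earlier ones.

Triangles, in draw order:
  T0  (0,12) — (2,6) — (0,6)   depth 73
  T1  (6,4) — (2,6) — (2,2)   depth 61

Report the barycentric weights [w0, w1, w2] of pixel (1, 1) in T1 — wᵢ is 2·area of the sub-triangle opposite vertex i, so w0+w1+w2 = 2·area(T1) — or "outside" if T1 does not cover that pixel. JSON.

T0:
  2·area = 12  (B↔C swapped to make it positive)
  edge (0, 12)→(0, 6): d=(0,-6) top-left  bias=+0
  edge (0, 6)→(2, 6): d=(2,0) top-left  bias=+0
  edge (2, 6)→(0, 12): d=(-2,6) right/bottom  bias=-1
    (1,1)@(3, 3): e=[18,-6,0] → ·  [on edge]
    (0,3)@(1, 7): e=[6,2,4] → #
    (1,3)@(3, 7): e=[18,2,-8] → ·
    (0,4)@(1, 9): e=[6,6,0] → ·  [on edge]
  covered (1 px):
    · · · ·
    · · · ·
    · · · ·
    # · · ·
    · · · ·
    · · · ·
    · · · ·
T1:
  2·area = 16
  edge (6, 4)→(2, 6): d=(-4,2) right/bottom  bias=-1
  edge (2, 6)→(2, 2): d=(0,-4) top-left  bias=+0
  edge (2, 2)→(6, 4): d=(4,2) right/bottom  bias=-1
    (1,1)@(3, 3): e=[10,4,2] → #
    (2,1)@(5, 3): e=[6,12,-2] → ·
    (1,2)@(3, 5): e=[2,4,10] → #
    (2,2)@(5, 5): e=[-2,12,6] → ·
    (1,3)@(3, 7): e=[-6,4,18] → ·
  covered (2 px):
    · · · ·
    · # · ·
    · # · ·
    · · · ·
    · · · ·
    · · · ·
    · · · ·

Final: [4,2,10]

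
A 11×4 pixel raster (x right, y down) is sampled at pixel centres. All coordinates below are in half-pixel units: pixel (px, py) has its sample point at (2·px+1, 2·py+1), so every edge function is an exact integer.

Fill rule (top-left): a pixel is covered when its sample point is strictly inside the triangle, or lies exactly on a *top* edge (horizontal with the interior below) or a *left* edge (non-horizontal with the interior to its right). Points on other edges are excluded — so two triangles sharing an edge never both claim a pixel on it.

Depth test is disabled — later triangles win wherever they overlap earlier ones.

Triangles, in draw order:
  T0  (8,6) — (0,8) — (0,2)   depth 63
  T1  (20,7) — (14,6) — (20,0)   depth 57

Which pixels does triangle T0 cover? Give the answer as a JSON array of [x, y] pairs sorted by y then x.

T0:
  2·area = 48
  edge (8, 6)→(0, 8): d=(-8,2) right/bottom  bias=-1
  edge (0, 8)→(0, 2): d=(0,-6) top-left  bias=+0
  edge (0, 2)→(8, 6): d=(8,4) right/bottom  bias=-1
    (0,1)@(1, 3): e=[38,6,4] → #
    (1,1)@(3, 3): e=[34,18,-4] → ·
    (0,2)@(1, 5): e=[22,6,20] → #
    (1,2)@(3, 5): e=[18,18,12] → #
    (2,2)@(5, 5): e=[14,30,4] → #
    (3,2)@(7, 5): e=[10,42,-4] → ·
    (0,3)@(1, 7): e=[6,6,36] → #
    (2,3)@(5, 7): e=[-2,30,20] → ·
  covered (6 px):
    · · · · · · · · · · ·
    # · · · · · · · · · ·
    # # # · · · · · · · ·
    # # · · · · · · · · ·
T1:
  2·area = 42
  edge (20, 7)→(14, 6): d=(-6,-1) top-left  bias=+0
  edge (14, 6)→(20, 0): d=(6,-6) top-left  bias=+0
  edge (20, 0)→(20, 7): d=(0,7) right/bottom  bias=-1
    (9,0)@(19, 1): e=[35,0,7] → #  [on edge]
    (10,0)@(21, 1): e=[37,12,-7] → ·
    (8,1)@(17, 3): e=[21,0,21] → #  [on edge]
    (10,1)@(21, 3): e=[25,24,-7] → ·
    (7,2)@(15, 5): e=[7,0,35] → #  [on edge]
    (10,2)@(21, 5): e=[13,36,-7] → ·
    (6,3)@(13, 7): e=[-7,0,49] → ·  [on edge]
    (7,3)@(15, 7): e=[-5,12,35] → ·
    (8,3)@(17, 7): e=[-3,24,21] → ·
    (9,3)@(19, 7): e=[-1,36,7] → ·
  covered (6 px):
    · · · · · · · · · # ·
    · · · · · · · · # # ·
    · · · · · · · # # # ·
    · · · · · · · · · · ·

Result: [[0,1],[0,2],[1,2],[2,2],[0,3],[1,3]]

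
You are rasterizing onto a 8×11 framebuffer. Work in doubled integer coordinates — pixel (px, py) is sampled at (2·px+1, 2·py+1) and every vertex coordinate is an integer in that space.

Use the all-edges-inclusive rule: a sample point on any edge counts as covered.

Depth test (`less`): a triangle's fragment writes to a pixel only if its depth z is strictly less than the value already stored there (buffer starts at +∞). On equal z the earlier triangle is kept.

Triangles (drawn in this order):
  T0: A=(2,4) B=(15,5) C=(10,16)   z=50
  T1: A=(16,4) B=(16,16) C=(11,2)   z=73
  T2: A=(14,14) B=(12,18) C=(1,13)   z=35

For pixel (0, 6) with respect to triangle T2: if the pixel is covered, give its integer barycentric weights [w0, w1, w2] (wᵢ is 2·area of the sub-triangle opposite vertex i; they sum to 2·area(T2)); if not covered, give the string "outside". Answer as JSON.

T0:
  2·area = 148
  edge (2, 4)→(15, 5): d=(13,1) inclusive
  edge (15, 5)→(10, 16): d=(-5,11) inclusive
  edge (10, 16)→(2, 4): d=(-8,-12) inclusive
    (1,2)@(3, 5): e=[12,132,4] → X
    (2,2)@(5, 5): e=[10,110,28] → X
    (3,2)@(7, 5): e=[8,88,52] → X
    (4,2)@(9, 5): e=[6,66,76] → X
    (5,2)@(11, 5): e=[4,44,100] → X
    (6,2)@(13, 5): e=[2,22,124] → X
    (7,2)@(15, 5): e=[0,0,148] → X  [on edge]
    (1,3)@(3, 7): e=[38,122,-12] → .
    (2,3)@(5, 7): e=[36,100,12] → X
    (7,3)@(15, 7): e=[26,-10,132] → .
    (2,4)@(5, 9): e=[62,90,-4] → .
    (3,4)@(7, 9): e=[60,68,20] → X
  covered (21 px):
    . . . . . . . .
    . . . . . . . .
    . X X X X X X X
    . . X X X X X .
    . . . X X X X .
    . . . X X X . .
    . . . . X X . .
    . . . . . . . .
    . . . . . . . .
    . . . . . . . .
    . . . . . . . .
T1:
  2·area = 60
  edge (16, 4)→(16, 16): d=(0,12) inclusive
  edge (16, 16)→(11, 2): d=(-5,-14) inclusive
  edge (11, 2)→(16, 4): d=(5,2) inclusive
    (6,1)@(13, 3): e=[36,23,1] → X
    (7,1)@(15, 3): e=[12,51,-3] → .
    (6,2)@(13, 5): e=[36,13,11] → X
    (7,2)@(15, 5): e=[12,41,7] → X
    (6,3)@(13, 7): e=[36,3,21] → X
    (6,4)@(13, 9): e=[36,-7,31] → .
    (7,4)@(15, 9): e=[12,21,27] → X
    (7,5)@(15, 11): e=[12,11,37] → X
    (7,6)@(15, 13): e=[12,1,47] → X
    (7,7)@(15, 15): e=[12,-9,57] → .
  covered (8 px):
    . . . . . . . .
    . . . . . . X .
    . . . . . . X X
    . . . . . . X X
    . . . . . . . X
    . . . . . . . X
    . . . . . . . X
    . . . . . . . .
    . . . . . . . .
    . . . . . . . .
    . . . . . . . .
T2:
  2·area = 54
  edge (14, 14)→(12, 18): d=(-2,4) inclusive
  edge (12, 18)→(1, 13): d=(-11,-5) inclusive
  edge (1, 13)→(14, 14): d=(13,1) inclusive
    (0,6)@(1, 13): e=[54,0,0] → X  [on edge]
    (1,6)@(3, 13): e=[46,10,-2] → .
    (0,7)@(1, 15): e=[50,-22,26] → .
    (3,7)@(7, 15): e=[26,8,20] → X
    (4,7)@(9, 15): e=[18,18,18] → X
    (5,7)@(11, 15): e=[10,28,16] → X
    (6,7)@(13, 15): e=[2,38,14] → X
    (7,7)@(15, 15): e=[-6,48,12] → .
    (3,8)@(7, 17): e=[22,-14,46] → .
    (4,8)@(9, 17): e=[14,-4,44] → .
    (5,8)@(11, 17): e=[6,6,42] → X
    (6,8)@(13, 17): e=[-2,16,40] → .
  covered (6 px):
    . . . . . . . .
    . . . . . . . .
    . . . . . . . .
    . . . . . . . .
    . . . . . . . .
    . . . . . . . .
    X . . . . . . .
    . . . X X X X .
    . . . . . X . .
    . . . . . . . .
    . . . . . . . .

Result: [0,0,54]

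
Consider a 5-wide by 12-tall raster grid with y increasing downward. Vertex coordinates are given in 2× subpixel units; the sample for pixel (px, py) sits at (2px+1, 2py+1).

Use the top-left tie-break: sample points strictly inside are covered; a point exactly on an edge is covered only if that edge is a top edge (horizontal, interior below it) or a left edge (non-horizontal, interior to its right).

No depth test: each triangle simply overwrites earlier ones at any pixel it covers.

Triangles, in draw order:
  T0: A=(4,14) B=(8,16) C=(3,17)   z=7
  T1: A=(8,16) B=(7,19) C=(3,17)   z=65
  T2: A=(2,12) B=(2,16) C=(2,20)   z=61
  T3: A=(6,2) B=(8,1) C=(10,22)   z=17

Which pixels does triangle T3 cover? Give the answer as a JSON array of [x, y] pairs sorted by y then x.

T0:
  2·area = 14
  edge (4, 14)→(8, 16): d=(4,2) right/bottom  bias=-1
  edge (8, 16)→(3, 17): d=(-5,1) right/bottom  bias=-1
  edge (3, 17)→(4, 14): d=(1,-3) top-left  bias=+0
    (3,2)@(7, 5): e=[-42,56,0] → ·  [on edge]
    (2,5)@(5, 11): e=[-14,28,0] → ·  [on edge]
    (2,7)@(5, 15): e=[2,8,4] → #
    (3,7)@(7, 15): e=[-2,6,10] → ·
    (1,8)@(3, 17): e=[14,0,0] → ·  [on edge]
    (2,8)@(5, 17): e=[10,-2,6] → ·
    (0,11)@(1, 23): e=[42,-28,0] → ·  [on edge]
  covered (1 px):
    · · · · ·
    · · · · ·
    · · · · ·
    · · · · ·
    · · · · ·
    · · · · ·
    · · · · ·
    · · # · ·
    · · · · ·
    · · · · ·
    · · · · ·
    · · · · ·
T1:
  2·area = 14
  edge (8, 16)→(7, 19): d=(-1,3) right/bottom  bias=-1
  edge (7, 19)→(3, 17): d=(-4,-2) top-left  bias=+0
  edge (3, 17)→(8, 16): d=(5,-1) top-left  bias=+0
    (4,6)@(9, 13): e=[0,28,-14] → ·  [on edge]
    (1,8)@(3, 17): e=[14,0,0] → #  [on edge]
    (2,8)@(5, 17): e=[8,4,2] → #
    (3,8)@(7, 17): e=[2,8,4] → #
    (4,8)@(9, 17): e=[-4,12,6] → ·
    (1,9)@(3, 19): e=[12,-8,10] → ·
    (2,9)@(5, 19): e=[6,-4,12] → ·
    (3,9)@(7, 19): e=[0,0,14] → ·  [on edge]
  covered (3 px):
    · · · · ·
    · · · · ·
    · · · · ·
    · · · · ·
    · · · · ·
    · · · · ·
    · · · · ·
    · · · · ·
    · # # # ·
    · · · · ·
    · · · · ·
    · · · · ·
T2:
  degenerate (2·area = 0) — covers nothing
T3:
  2·area = 44
  edge (6, 2)→(8, 1): d=(2,-1) top-left  bias=+0
  edge (8, 1)→(10, 22): d=(2,21) right/bottom  bias=-1
  edge (10, 22)→(6, 2): d=(-4,-20) top-left  bias=+0
    (3,1)@(7, 3): e=[3,25,16] → #
    (4,1)@(9, 3): e=[5,-17,56] → ·
    (3,2)@(7, 5): e=[7,29,8] → #
    (4,2)@(9, 5): e=[9,-13,48] → ·
    (3,3)@(7, 7): e=[11,33,0] → #  [on edge]
    (4,3)@(9, 7): e=[13,-9,40] → ·
    (3,4)@(7, 9): e=[15,37,-8] → ·
    (4,6)@(9, 13): e=[25,3,16] → #
    (4,7)@(9, 15): e=[29,7,8] → #
    (4,8)@(9, 17): e=[33,11,0] → #  [on edge]
    (4,9)@(9, 19): e=[37,15,-8] → ·
  covered (6 px):
    · · · · ·
    · · · # ·
    · · · # ·
    · · · # ·
    · · · · ·
    · · · · ·
    · · · · #
    · · · · #
    · · · · #
    · · · · ·
    · · · · ·
    · · · · ·

Final: [[3,1],[3,2],[3,3],[4,6],[4,7],[4,8]]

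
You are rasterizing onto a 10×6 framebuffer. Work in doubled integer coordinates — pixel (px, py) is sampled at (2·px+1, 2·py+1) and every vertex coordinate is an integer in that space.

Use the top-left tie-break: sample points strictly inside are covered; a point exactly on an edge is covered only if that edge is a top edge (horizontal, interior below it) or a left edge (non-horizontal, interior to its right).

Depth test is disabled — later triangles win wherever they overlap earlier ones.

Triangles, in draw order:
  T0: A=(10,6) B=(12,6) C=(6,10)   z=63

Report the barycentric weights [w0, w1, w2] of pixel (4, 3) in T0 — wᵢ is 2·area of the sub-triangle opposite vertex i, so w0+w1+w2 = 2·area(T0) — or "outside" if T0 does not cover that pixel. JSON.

T0:
  2·area = 8
  edge (10, 6)→(12, 6): d=(2,0) top-left  bias=+0
  edge (12, 6)→(6, 10): d=(-6,4) right/bottom  bias=-1
  edge (6, 10)→(10, 6): d=(4,-4) top-left  bias=+0
    (7,0)@(15, 1): e=[-10,18,0] → ·  [on edge]
    (6,1)@(13, 3): e=[-6,14,0] → ·  [on edge]
    (5,2)@(11, 5): e=[-2,10,0] → ·  [on edge]
    (4,3)@(9, 7): e=[2,6,0] → #  [on edge]
    (5,3)@(11, 7): e=[2,-2,8] → ·
    (3,4)@(7, 9): e=[6,2,0] → #  [on edge]
    (4,4)@(9, 9): e=[6,-6,8] → ·
    (2,5)@(5, 11): e=[10,-2,0] → ·  [on edge]
    (3,5)@(7, 11): e=[10,-10,8] → ·
  covered (2 px):
    · · · · · · · · · ·
    · · · · · · · · · ·
    · · · · · · · · · ·
    · · · · # · · · · ·
    · · · # · · · · · ·
    · · · · · · · · · ·

Final: [6,0,2]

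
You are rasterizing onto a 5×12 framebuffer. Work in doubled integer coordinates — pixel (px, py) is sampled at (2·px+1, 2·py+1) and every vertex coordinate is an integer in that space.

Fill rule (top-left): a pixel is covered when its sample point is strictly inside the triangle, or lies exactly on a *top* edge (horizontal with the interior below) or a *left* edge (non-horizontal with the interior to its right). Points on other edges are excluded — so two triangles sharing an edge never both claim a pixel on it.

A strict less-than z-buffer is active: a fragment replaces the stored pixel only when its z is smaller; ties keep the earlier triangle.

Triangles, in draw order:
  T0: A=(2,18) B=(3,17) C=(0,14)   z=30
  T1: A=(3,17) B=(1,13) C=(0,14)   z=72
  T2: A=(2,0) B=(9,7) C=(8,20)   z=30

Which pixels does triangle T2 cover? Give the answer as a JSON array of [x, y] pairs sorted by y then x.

T0:
  2·area = 6  (B↔C swapped to make it positive)
  edge (2, 18)→(0, 14): d=(-2,-4) top-left  bias=+0
  edge (0, 14)→(3, 17): d=(3,3) right/bottom  bias=-1
  edge (3, 17)→(2, 18): d=(-1,1) right/bottom  bias=-1
    (4,5)@(9, 11): e=[42,-36,0] → .  [on edge]
    (3,6)@(7, 13): e=[30,-24,0] → .  [on edge]
    (0,7)@(1, 15): e=[2,0,4] → .  [on edge]
    (2,7)@(5, 15): e=[18,-12,0] → .  [on edge]
    (1,8)@(3, 17): e=[6,0,0] → .  [on edge]
    (0,9)@(1, 19): e=[-6,12,0] → .  [on edge]
    (2,9)@(5, 19): e=[10,0,-4] → .  [on edge]
    (3,10)@(7, 21): e=[14,0,-8] → .  [on edge]
    (4,11)@(9, 23): e=[18,0,-12] → .  [on edge]
  covered (0 px):
    . . . . .
    . . . . .
    . . . . .
    . . . . .
    . . . . .
    . . . . .
    . . . . .
    . . . . .
    . . . . .
    . . . . .
    . . . . .
    . . . . .
T1:
  2·area = 6  (B↔C swapped to make it positive)
  edge (3, 17)→(0, 14): d=(-3,-3) top-left  bias=+0
  edge (0, 14)→(1, 13): d=(1,-1) top-left  bias=+0
  edge (1, 13)→(3, 17): d=(2,4) right/bottom  bias=-1
    (4,2)@(9, 5): e=[54,0,-48] → .  [on edge]
    (3,3)@(7, 7): e=[42,0,-36] → .  [on edge]
    (2,4)@(5, 9): e=[30,0,-24] → .  [on edge]
    (1,5)@(3, 11): e=[18,0,-12] → .  [on edge]
    (0,6)@(1, 13): e=[6,0,0] → .  [on edge]
    (0,7)@(1, 15): e=[0,2,4] → X  [on edge]
    (1,7)@(3, 15): e=[6,4,-4] → .
    (0,8)@(1, 17): e=[-6,4,8] → .
    (1,8)@(3, 17): e=[0,6,0] → .  [on edge]
    (2,9)@(5, 19): e=[0,10,-4] → .  [on edge]
    (2,10)@(5, 21): e=[-6,12,0] → .  [on edge]
    (3,10)@(7, 21): e=[0,14,-8] → .  [on edge]
    (4,11)@(9, 23): e=[0,18,-12] → .  [on edge]
  covered (1 px):
    . . . . .
    . . . . .
    . . . . .
    . . . . .
    . . . . .
    . . . . .
    . . . . .
    X . . . .
    . . . . .
    . . . . .
    . . . . .
    . . . . .
T2:
  2·area = 98
  edge (2, 0)→(9, 7): d=(7,7) right/bottom  bias=-1
  edge (9, 7)→(8, 20): d=(-1,13) right/bottom  bias=-1
  edge (8, 20)→(2, 0): d=(-6,-20) top-left  bias=+0
    (1,0)@(3, 1): e=[0,84,14] → .  [on edge]
    (1,1)@(3, 3): e=[14,82,2] → X
    (2,1)@(5, 3): e=[0,56,42] → .  [on edge]
    (1,2)@(3, 5): e=[28,80,-10] → .
    (2,2)@(5, 5): e=[14,54,30] → X
    (3,2)@(7, 5): e=[0,28,70] → .  [on edge]
    (2,3)@(5, 7): e=[28,52,18] → X
    (3,3)@(7, 7): e=[14,26,58] → X
    (4,3)@(9, 7): e=[0,0,98] → .  [on edge]
    (2,4)@(5, 9): e=[42,50,6] → X
    (4,4)@(9, 9): e=[14,-2,86] → .
    (2,5)@(5, 11): e=[56,48,-6] → .
  covered (9 px):
    . . . . .
    . X . . .
    . . X . .
    . . X X .
    . . X X .
    . . . X .
    . . . X .
    . . . X .
    . . . . .
    . . . . .
    . . . . .
    . . . . .

Answer: [[1,1],[2,2],[2,3],[3,3],[2,4],[3,4],[3,5],[3,6],[3,7]]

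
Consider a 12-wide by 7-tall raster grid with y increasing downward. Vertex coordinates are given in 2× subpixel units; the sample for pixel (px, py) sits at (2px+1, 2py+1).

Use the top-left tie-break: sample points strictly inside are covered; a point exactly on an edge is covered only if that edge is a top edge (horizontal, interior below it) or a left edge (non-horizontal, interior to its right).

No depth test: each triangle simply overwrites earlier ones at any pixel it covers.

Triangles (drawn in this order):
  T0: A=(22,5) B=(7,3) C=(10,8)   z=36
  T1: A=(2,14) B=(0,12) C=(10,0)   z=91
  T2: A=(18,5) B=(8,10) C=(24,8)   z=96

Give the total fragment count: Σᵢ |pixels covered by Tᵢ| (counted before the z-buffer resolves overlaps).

T0:
  2·area = 69  (B↔C swapped to make it positive)
  edge (22, 5)→(10, 8): d=(-12,3) right/bottom  bias=-1
  edge (10, 8)→(7, 3): d=(-3,-5) top-left  bias=+0
  edge (7, 3)→(22, 5): d=(15,2) right/bottom  bias=-1
    (3,1)@(7, 3): e=[69,0,0] → ·  [on edge]
    (4,2)@(9, 5): e=[39,4,26] → #
    (5,2)@(11, 5): e=[33,14,22] → #
    (6,2)@(13, 5): e=[27,24,18] → #
    (7,2)@(15, 5): e=[21,34,14] → #
    (8,2)@(17, 5): e=[15,44,10] → #
    (9,2)@(19, 5): e=[9,54,6] → #
    (10,2)@(21, 5): e=[3,64,2] → #
    (11,2)@(23, 5): e=[-3,74,-2] → ·
    (4,3)@(9, 7): e=[15,-2,56] → ·
    (5,3)@(11, 7): e=[9,8,52] → #
    (7,3)@(15, 7): e=[-3,28,44] → ·
    (6,6)@(13, 13): e=[-69,0,138] → ·  [on edge]
  covered (9 px):
    · · · · · · · · · · · ·
    · · · · · · · · · · · ·
    · · · · # # # # # # # ·
    · · · · · # # · · · · ·
    · · · · · · · · · · · ·
    · · · · · · · · · · · ·
    · · · · · · · · · · · ·
T1:
  2·area = 44
  edge (2, 14)→(0, 12): d=(-2,-2) top-left  bias=+0
  edge (0, 12)→(10, 0): d=(10,-12) top-left  bias=+0
  edge (10, 0)→(2, 14): d=(-8,14) right/bottom  bias=-1
    (3,2)@(7, 5): e=[28,14,2] → #
    (4,2)@(9, 5): e=[32,38,-26] → ·
    (2,3)@(5, 7): e=[20,10,14] → #
    (3,3)@(7, 7): e=[24,34,-14] → ·
    (1,4)@(3, 9): e=[12,6,26] → #
    (2,4)@(5, 9): e=[16,30,-2] → ·
    (0,5)@(1, 11): e=[4,2,38] → #
    (2,5)@(5, 11): e=[12,50,-18] → ·
    (0,6)@(1, 13): e=[0,22,22] → #  [on edge]
    (1,6)@(3, 13): e=[4,46,-6] → ·
  covered (6 px):
    · · · · · · · · · · · ·
    · · · · · · · · · · · ·
    · · · # · · · · · · · ·
    · · # · · · · · · · · ·
    · # · · · · · · · · · ·
    # # · · · · · · · · · ·
    # · · · · · · · · · · ·
T2:
  2·area = 60  (B↔C swapped to make it positive)
  edge (18, 5)→(24, 8): d=(6,3) right/bottom  bias=-1
  edge (24, 8)→(8, 10): d=(-16,2) right/bottom  bias=-1
  edge (8, 10)→(18, 5): d=(10,-5) top-left  bias=+0
    (7,3)@(15, 7): e=[21,34,5] → #
    (8,3)@(17, 7): e=[15,30,15] → #
    (9,3)@(19, 7): e=[9,26,25] → #
    (10,3)@(21, 7): e=[3,22,35] → #
    (11,3)@(23, 7): e=[-3,18,45] → ·
    (5,4)@(11, 9): e=[45,10,5] → #
    (6,4)@(13, 9): e=[39,6,15] → #
    (8,4)@(17, 9): e=[27,-2,35] → ·
    (9,4)@(19, 9): e=[21,-6,45] → ·
    (10,4)@(21, 9): e=[15,-10,55] → ·
    (5,5)@(11, 11): e=[57,-22,25] → ·
    (6,5)@(13, 11): e=[51,-26,35] → ·
  covered (7 px):
    · · · · · · · · · · · ·
    · · · · · · · · · · · ·
    · · · · · · · · · · · ·
    · · · · · · · # # # # ·
    · · · · · # # # · · · ·
    · · · · · · · · · · · ·
    · · · · · · · · · · · ·

Answer: 22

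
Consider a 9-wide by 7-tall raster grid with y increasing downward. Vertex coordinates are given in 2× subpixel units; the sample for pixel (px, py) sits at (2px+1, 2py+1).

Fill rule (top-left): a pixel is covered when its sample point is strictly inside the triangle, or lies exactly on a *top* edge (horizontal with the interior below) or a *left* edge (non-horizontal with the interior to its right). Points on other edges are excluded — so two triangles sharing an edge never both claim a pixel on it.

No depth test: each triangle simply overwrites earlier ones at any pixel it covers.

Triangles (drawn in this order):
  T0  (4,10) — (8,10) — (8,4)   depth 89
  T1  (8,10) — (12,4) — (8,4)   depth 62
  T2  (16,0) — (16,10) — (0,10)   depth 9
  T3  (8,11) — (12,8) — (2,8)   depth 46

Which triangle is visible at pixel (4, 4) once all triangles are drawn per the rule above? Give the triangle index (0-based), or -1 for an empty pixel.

T0:
  2·area = 24  (B↔C swapped to make it positive)
  edge (4, 10)→(8, 4): d=(4,-6) top-left  bias=+0
  edge (8, 4)→(8, 10): d=(0,6) right/bottom  bias=-1
  edge (8, 10)→(4, 10): d=(-4,0) right/bottom  bias=-1
    (3,3)@(7, 7): e=[6,6,12] → █
    (4,3)@(9, 7): e=[18,-6,12] → ·
    (2,4)@(5, 9): e=[2,18,4] → █
    (4,4)@(9, 9): e=[26,-6,4] → ·
    (2,5)@(5, 11): e=[10,18,-4] → ·
    (3,5)@(7, 11): e=[22,6,-4] → ·
  covered (3 px):
    · · · · · · · · ·
    · · · · · · · · ·
    · · · · · · · · ·
    · · · █ · · · · ·
    · · █ █ · · · · ·
    · · · · · · · · ·
    · · · · · · · · ·
T1:
  2·area = 24  (B↔C swapped to make it positive)
  edge (8, 10)→(8, 4): d=(0,-6) top-left  bias=+0
  edge (8, 4)→(12, 4): d=(4,0) top-left  bias=+0
  edge (12, 4)→(8, 10): d=(-4,6) right/bottom  bias=-1
    (4,2)@(9, 5): e=[6,4,14] → █
    (5,2)@(11, 5): e=[18,4,2] → █
    (6,2)@(13, 5): e=[30,4,-10] → ·
    (4,3)@(9, 7): e=[6,12,6] → █
    (5,3)@(11, 7): e=[18,12,-6] → ·
    (4,4)@(9, 9): e=[6,20,-2] → ·
  covered (3 px):
    · · · · · · · · ·
    · · · · · · · · ·
    · · · · █ █ · · ·
    · · · · █ · · · ·
    · · · · · · · · ·
    · · · · · · · · ·
    · · · · · · · · ·
T2:
  2·area = 160
  edge (16, 0)→(16, 10): d=(0,10) right/bottom  bias=-1
  edge (16, 10)→(0, 10): d=(-16,0) right/bottom  bias=-1
  edge (0, 10)→(16, 0): d=(16,-10) top-left  bias=+0
    (7,0)@(15, 1): e=[10,144,6] → █
    (8,0)@(17, 1): e=[-10,144,26] → ·
    (6,1)@(13, 3): e=[30,112,18] → █
    (8,1)@(17, 3): e=[-10,112,58] → ·
    (4,2)@(9, 5): e=[70,80,10] → █
    (5,2)@(11, 5): e=[50,80,30] → █
    (8,2)@(17, 5): e=[-10,80,90] → ·
    (2,3)@(5, 7): e=[110,48,2] → █
    (3,3)@(7, 7): e=[90,48,22] → █
    (8,3)@(17, 7): e=[-10,48,122] → ·
    (1,4)@(3, 9): e=[130,16,14] → █
    (8,4)@(17, 9): e=[-10,16,154] → ·
  covered (20 px):
    · · · · · · · █ ·
    · · · · · · █ █ ·
    · · · · █ █ █ █ ·
    · · █ █ █ █ █ █ ·
    · █ █ █ █ █ █ █ ·
    · · · · · · · · ·
    · · · · · · · · ·
T3:
  2·area = 30  (B↔C swapped to make it positive)
  edge (8, 11)→(2, 8): d=(-6,-3) top-left  bias=+0
  edge (2, 8)→(12, 8): d=(10,0) top-left  bias=+0
  edge (12, 8)→(8, 11): d=(-4,3) right/bottom  bias=-1
    (2,4)@(5, 9): e=[3,10,17] → █
    (3,4)@(7, 9): e=[9,10,11] → █
    (4,4)@(9, 9): e=[15,10,5] → █
    (5,4)@(11, 9): e=[21,10,-1] → ·
    (2,5)@(5, 11): e=[-9,30,9] → ·
    (3,5)@(7, 11): e=[-3,30,3] → ·
    (4,5)@(9, 11): e=[3,30,-3] → ·
  covered (3 px):
    · · · · · · · · ·
    · · · · · · · · ·
    · · · · · · · · ·
    · · · · · · · · ·
    · · █ █ █ · · · ·
    · · · · · · · · ·
    · · · · · · · · ·

Z-buffer (winner per pixel, '.' = empty):
  . . . . . . . 2 .
  . . . . . . 2 2 .
  . . . . 2 2 2 2 .
  . . 2 2 2 2 2 2 .
  . 2 3 3 3 2 2 2 .
  . . . . . . . . .
  . . . . . . . . .

Final: 3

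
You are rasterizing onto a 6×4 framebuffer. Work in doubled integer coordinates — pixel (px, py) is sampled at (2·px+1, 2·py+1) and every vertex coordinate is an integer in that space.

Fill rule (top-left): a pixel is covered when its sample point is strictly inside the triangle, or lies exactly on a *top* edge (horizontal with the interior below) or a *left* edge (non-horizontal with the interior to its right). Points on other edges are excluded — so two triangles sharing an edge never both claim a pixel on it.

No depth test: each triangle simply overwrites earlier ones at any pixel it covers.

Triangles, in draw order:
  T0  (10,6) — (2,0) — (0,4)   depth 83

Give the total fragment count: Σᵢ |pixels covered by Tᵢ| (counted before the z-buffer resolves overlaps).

T0:
  2·area = 44  (B↔C swapped to make it positive)
  edge (10, 6)→(0, 4): d=(-10,-2) top-left  bias=+0
  edge (0, 4)→(2, 0): d=(2,-4) top-left  bias=+0
  edge (2, 0)→(10, 6): d=(8,6) right/bottom  bias=-1
    (1,0)@(3, 1): e=[36,6,2] → █
    (2,0)@(5, 1): e=[40,14,-10] → ·
    (0,1)@(1, 3): e=[12,2,30] → █
    (2,1)@(5, 3): e=[20,18,6] → █
    (3,1)@(7, 3): e=[24,26,-6] → ·
    (0,2)@(1, 5): e=[-8,6,46] → ·
    (1,2)@(3, 5): e=[-4,14,34] → ·
    (2,2)@(5, 5): e=[0,22,22] → █  [on edge]
    (3,2)@(7, 5): e=[4,30,10] → █
    (4,2)@(9, 5): e=[8,38,-2] → ·
    (2,3)@(5, 7): e=[-20,26,38] → ·
    (3,3)@(7, 7): e=[-16,34,26] → ·
  covered (6 px):
    · █ · · · ·
    █ █ █ · · ·
    · · █ █ · ·
    · · · · · ·

Answer: 6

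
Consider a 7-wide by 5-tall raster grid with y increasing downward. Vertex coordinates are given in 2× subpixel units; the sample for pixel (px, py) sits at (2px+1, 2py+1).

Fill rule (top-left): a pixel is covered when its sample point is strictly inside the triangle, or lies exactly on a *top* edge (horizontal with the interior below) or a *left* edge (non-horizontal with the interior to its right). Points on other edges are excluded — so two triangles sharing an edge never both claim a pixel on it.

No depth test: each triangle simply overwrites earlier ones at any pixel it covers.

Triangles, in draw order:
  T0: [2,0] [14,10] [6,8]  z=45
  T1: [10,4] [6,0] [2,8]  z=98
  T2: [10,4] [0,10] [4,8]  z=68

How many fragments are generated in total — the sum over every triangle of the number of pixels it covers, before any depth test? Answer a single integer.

T0:
  2·area = 56
  edge (2, 0)→(14, 10): d=(12,10) right/bottom  bias=-1
  edge (14, 10)→(6, 8): d=(-8,-2) top-left  bias=+0
  edge (6, 8)→(2, 0): d=(-4,-8) top-left  bias=+0
    (1,0)@(3, 1): e=[2,50,4] → X
    (2,0)@(5, 1): e=[-18,54,20] → .
    (1,1)@(3, 3): e=[26,34,-4] → .
    (2,1)@(5, 3): e=[6,38,12] → X
    (3,1)@(7, 3): e=[-14,42,28] → .
    (2,2)@(5, 5): e=[30,22,4] → X
    (3,2)@(7, 5): e=[10,26,20] → X
    (4,2)@(9, 5): e=[-10,30,36] → .
    (2,3)@(5, 7): e=[54,6,-4] → .
    (3,3)@(7, 7): e=[34,10,12] → X
    (4,3)@(9, 7): e=[14,14,28] → X
    (5,3)@(11, 7): e=[-6,18,44] → .
  covered (7 px):
    . X . . . . .
    . . X . . . .
    . . X X . . .
    . . . X X . .
    . . . . . X .
T1:
  2·area = 48  (B↔C swapped to make it positive)
  edge (10, 4)→(2, 8): d=(-8,4) right/bottom  bias=-1
  edge (2, 8)→(6, 0): d=(4,-8) top-left  bias=+0
  edge (6, 0)→(10, 4): d=(4,4) right/bottom  bias=-1
    (3,0)@(7, 1): e=[36,12,0] → .  [on edge]
    (2,1)@(5, 3): e=[28,4,16] → X
    (3,1)@(7, 3): e=[20,20,8] → X
    (4,1)@(9, 3): e=[12,36,0] → .  [on edge]
    (2,2)@(5, 5): e=[12,12,24] → X
    (4,2)@(9, 5): e=[-4,44,8] → .
    (5,2)@(11, 5): e=[-12,60,0] → .  [on edge]
    (1,3)@(3, 7): e=[4,4,40] → X
    (2,3)@(5, 7): e=[-4,20,32] → .
    (3,3)@(7, 7): e=[-12,36,24] → .
    (6,3)@(13, 7): e=[-36,84,0] → .  [on edge]
    (1,4)@(3, 9): e=[-12,12,48] → .
  covered (5 px):
    . . . . . . .
    . . X X . . .
    . . X X . . .
    . X . . . . .
    . . . . . . .
T2:
  2·area = 4  (B↔C swapped to make it positive)
  edge (10, 4)→(4, 8): d=(-6,4) right/bottom  bias=-1
  edge (4, 8)→(0, 10): d=(-4,2) right/bottom  bias=-1
  edge (0, 10)→(10, 4): d=(10,-6) top-left  bias=+0
    (2,3)@(5, 7): e=[2,2,0] → X  [on edge]
    (3,3)@(7, 7): e=[-6,-2,12] → .
    (2,4)@(5, 9): e=[-10,-6,20] → .
  covered (1 px):
    . . . . . . .
    . . . . . . .
    . . . . . . .
    . . X . . . .
    . . . . . . .

Answer: 13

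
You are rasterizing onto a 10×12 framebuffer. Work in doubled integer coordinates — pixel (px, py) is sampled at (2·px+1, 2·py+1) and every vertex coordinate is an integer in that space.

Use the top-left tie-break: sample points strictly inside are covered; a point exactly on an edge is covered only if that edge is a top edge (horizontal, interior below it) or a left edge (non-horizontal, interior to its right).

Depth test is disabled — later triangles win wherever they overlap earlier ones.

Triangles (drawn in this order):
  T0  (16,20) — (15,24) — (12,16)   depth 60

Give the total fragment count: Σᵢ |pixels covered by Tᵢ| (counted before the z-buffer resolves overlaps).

T0:
  2·area = 20
  edge (16, 20)→(15, 24): d=(-1,4) right/bottom  bias=-1
  edge (15, 24)→(12, 16): d=(-3,-8) top-left  bias=+0
  edge (12, 16)→(16, 20): d=(4,4) right/bottom  bias=-1
    (0,2)@(1, 5): e=[75,-55,0] → .  [on edge]
    (1,3)@(3, 7): e=[65,-45,0] → .  [on edge]
    (2,4)@(5, 9): e=[55,-35,0] → .  [on edge]
    (3,5)@(7, 11): e=[45,-25,0] → .  [on edge]
    (4,6)@(9, 13): e=[35,-15,0] → .  [on edge]
    (5,7)@(11, 15): e=[25,-5,0] → .  [on edge]
    (6,8)@(13, 17): e=[15,5,0] → .  [on edge]
    (7,9)@(15, 19): e=[5,15,0] → .  [on edge]
    (7,10)@(15, 21): e=[3,9,8] → X
    (8,10)@(17, 21): e=[-5,25,0] → .  [on edge]
    (7,11)@(15, 23): e=[1,3,16] → X
    (8,11)@(17, 23): e=[-7,19,8] → .
    (9,11)@(19, 23): e=[-15,35,0] → .  [on edge]
  covered (2 px):
    . . . . . . . . . .
    . . . . . . . . . .
    . . . . . . . . . .
    . . . . . . . . . .
    . . . . . . . . . .
    . . . . . . . . . .
    . . . . . . . . . .
    . . . . . . . . . .
    . . . . . . . . . .
    . . . . . . . . . .
    . . . . . . . X . .
    . . . . . . . X . .

Result: 2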